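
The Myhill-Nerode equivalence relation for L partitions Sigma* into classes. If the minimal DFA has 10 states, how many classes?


Myhill-Nerode theorem:
Number of equivalence classes = number of states in minimal DFA
Minimal DFA states = 10
Therefore equivalence classes = 10

10


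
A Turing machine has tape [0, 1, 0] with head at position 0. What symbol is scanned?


Tape: [0, 1, 0]
Positions: 0 1 2
Values:    0 1 0
Head at position 0
tape[0] = 0

0


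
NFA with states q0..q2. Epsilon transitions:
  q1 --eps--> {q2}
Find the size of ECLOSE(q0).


Starting from q0
Initialize closure = {q0}
q0 has no outgoing epsilon transitions -> nothing to add
Final closure: {q0}
Size = 1

1


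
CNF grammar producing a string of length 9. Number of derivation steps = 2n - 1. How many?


Chomsky Normal Form derivation:
String length n = 9
Each step either:
  - Splits a nonterminal into two (n-1 such steps)
  - Converts a nonterminal to terminal (n such steps)
Total = (n-1) + n = 2n - 1
= 2(9) - 1
= 18 - 1
= 17

17


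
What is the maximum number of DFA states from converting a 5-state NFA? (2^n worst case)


NFA has 5 states
Subset construction: each DFA state = subset of NFA states
Maximum subsets = 2^5
2^5 = 32

32


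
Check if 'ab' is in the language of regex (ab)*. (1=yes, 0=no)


Pattern: (ab)*
String: 'ab'
Pattern requires: zero or more repetitions of 'ab'
Pairs: ['ab']
All pairs are 'ab'? Yes
Result: 1

1


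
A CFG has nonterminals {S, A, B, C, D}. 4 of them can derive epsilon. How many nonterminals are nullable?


Nonterminals: {S, A, B, C, D}
A nonterminal is nullable if it can derive epsilon
Counting nullable nonterminals: 4
Total nullable = 4

4


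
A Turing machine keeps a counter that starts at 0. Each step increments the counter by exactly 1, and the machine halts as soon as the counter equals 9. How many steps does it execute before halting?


Counter starts at 0. Counting sequence:
  Step 1: counter = 1
  Step 2: counter = 2
  Step 3: counter = 3
  Step 4: counter = 4
  Step 5: counter = 5
  Step 6: counter = 6
  ...
  Step 9: counter = 9
Counter reached 9 -> halt
Total steps = 9

9


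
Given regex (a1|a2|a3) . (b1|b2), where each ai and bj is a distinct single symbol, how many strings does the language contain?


First group: 3 alternatives
Second group: 2 alternatives
Concatenation: each choice from group 1 pairs with each from group 2
Total = 3 x 2 = 6

6


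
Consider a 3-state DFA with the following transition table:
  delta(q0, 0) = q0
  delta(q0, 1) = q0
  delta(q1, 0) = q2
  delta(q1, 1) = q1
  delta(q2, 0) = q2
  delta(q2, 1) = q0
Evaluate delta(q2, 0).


Looking up transition function:
delta(q2, 0) in the table
Row: q2, Column: 0
Result: q2

q2


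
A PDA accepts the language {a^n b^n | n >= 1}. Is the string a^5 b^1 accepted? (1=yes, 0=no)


Language requires equal numbers of a's and b's
PDA pushes for each 'a', pops for each 'b'
Number of a's = 5
Number of b's = 1
5 != 1 -> Reject

0


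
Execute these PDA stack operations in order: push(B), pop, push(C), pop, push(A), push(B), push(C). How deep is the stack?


Tracing stack operations:
  push(B) -> stack = [B], depth=1
  pop -> removed B, stack = [], depth=0
  push(C) -> stack = [C], depth=1
  pop -> removed C, stack = [], depth=0
  push(A) -> stack = [A], depth=1
  push(B) -> stack = [A,B], depth=2
  push(C) -> stack = [A,B,C], depth=3
Final depth = 3

3


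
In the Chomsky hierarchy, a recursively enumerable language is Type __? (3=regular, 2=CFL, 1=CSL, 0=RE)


Chomsky hierarchy levels:
  Type 3: Regular (DFA/NFA/regex)
  Type 2: Context-free (PDA)
  Type 1: Context-sensitive
  Type 0: Recursively enumerable (TM)
'recursively enumerable' corresponds to Type 0

0


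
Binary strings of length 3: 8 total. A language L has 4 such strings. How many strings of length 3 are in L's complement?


Alphabet: {0,1}
String length: 3
Total strings of length 3 = 2^3 = 8
Strings in L = 4
Complement = total - |L|
= 8 - 4
= 4

4


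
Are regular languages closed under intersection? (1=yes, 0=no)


Regular languages are closed under all standard operations:
- Union: Yes (product construction)
- Intersection: Yes (product construction)
- Complement: Yes (swap accept/reject)
- Concatenation: Yes (NFA construction)
Operation: intersection -> Closed

1


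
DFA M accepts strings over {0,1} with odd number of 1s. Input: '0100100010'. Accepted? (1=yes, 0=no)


DFA has 2 states: q_even (start, accept=no) and q_odd
Processing string '0100100010' character by character:
  Position 0: read '0', 1-count=0 -> q_even (no change)
  Position 1: read '1', 1-count=1 -> q_odd
  Position 2: read '0', 1-count=1 -> q_odd (no change)
  Position 3: read '0', 1-count=1 -> q_odd (no change)
  Position 4: read '1', 1-count=2 -> q_even
  Position 5: read '0', 1-count=2 -> q_even (no change)
  Position 6: read '0', 1-count=2 -> q_even (no change)
  Position 7: read '0', 1-count=2 -> q_even (no change)
  Position 8: read '1', 1-count=3 -> q_odd
  Position 9: read '0', 1-count=3 -> q_odd (no change)
Final state: q_odd, total 1s = 3 (odd); the DFA requires an odd count -> accept

1


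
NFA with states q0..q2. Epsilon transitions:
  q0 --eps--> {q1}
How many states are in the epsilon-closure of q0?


Starting from q0
Initialize closure = {q0}
Follow epsilon from q0 -> add q1
Final closure: {q0, q1}
Size = 2

2


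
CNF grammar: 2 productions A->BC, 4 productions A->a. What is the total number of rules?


CNF allows two rule forms:
  A -> BC (binary): 2 rules
  A -> a (terminal): 4 rules
Total = 2 + 4 = 6

6


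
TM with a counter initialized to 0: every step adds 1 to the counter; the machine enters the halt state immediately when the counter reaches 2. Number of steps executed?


Counter starts at 0. Counting sequence:
  Step 1: counter = 1
  Step 2: counter = 2
Counter reached 2 -> halt
Total steps = 2

2


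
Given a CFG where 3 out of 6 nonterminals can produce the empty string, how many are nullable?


Nonterminals: {S, A, B, C, D, E}
A nonterminal is nullable if it can derive epsilon
Counting nullable nonterminals: 3
Total nullable = 3

3


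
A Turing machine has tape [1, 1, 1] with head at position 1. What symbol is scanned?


Tape: [1, 1, 1]
Positions: 0 1 2
Values:    1 1 1
Head at position 1
tape[1] = 1

1


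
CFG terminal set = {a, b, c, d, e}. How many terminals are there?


Terminal symbols: a, b, c, d, e
Counting each: a (#1), b (#2), c (#3), d (#4), e (#5)
Total = 5

5


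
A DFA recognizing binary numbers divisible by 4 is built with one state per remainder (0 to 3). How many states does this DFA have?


Divisibility by 4 is tracked via the remainder mod 4: 0, 1, ..., 3
The construction assigns one state to each remainder
Number of remainders = 4

4


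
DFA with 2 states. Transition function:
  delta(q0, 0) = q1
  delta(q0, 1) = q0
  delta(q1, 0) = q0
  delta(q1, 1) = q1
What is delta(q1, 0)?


Looking up transition function:
delta(q1, 0) in the table
Row: q1, Column: 0
Result: q0

q0


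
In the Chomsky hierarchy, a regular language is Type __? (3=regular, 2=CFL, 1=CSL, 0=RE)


Chomsky hierarchy levels:
  Type 3: Regular (DFA/NFA/regex)
  Type 2: Context-free (PDA)
  Type 1: Context-sensitive
  Type 0: Recursively enumerable (TM)
'regular' corresponds to Type 3

3


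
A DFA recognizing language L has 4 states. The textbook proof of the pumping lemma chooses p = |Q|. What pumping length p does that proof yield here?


Pumping lemma for regular languages (standard proof):
Take p = |Q|, the number of DFA states.
Any string of length >= |Q| passes through |Q|+1 states while reading its first |Q| symbols,
so by pigeonhole some state repeats, giving the loop that can be pumped.
Here |Q| = 4
Therefore the proof uses p = 4

4


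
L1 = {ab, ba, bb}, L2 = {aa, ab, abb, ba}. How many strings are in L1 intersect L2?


L1 = {ab, ba, bb}
L2 = {aa, ab, abb, ba}
Checking each string in L1 against L2:
  'ab': in L2? Yes
  'ba': in L2? Yes
  'bb': in L2? No
Intersection = {ab, ba}
|L1 ∩ L2| = 2

2


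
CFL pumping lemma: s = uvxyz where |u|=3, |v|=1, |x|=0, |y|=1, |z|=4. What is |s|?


|s| = |u| + |v| + |x| + |y| + |z|
= 3 + 1 + 0 + 1 + 4
= 4 + 0 + 5
= 4 + 5
= 9

9


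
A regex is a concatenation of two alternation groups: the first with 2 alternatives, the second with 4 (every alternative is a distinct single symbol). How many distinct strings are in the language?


First group: 2 alternatives
Second group: 4 alternatives
Concatenation: each choice from group 1 pairs with each from group 2
Total = 2 x 4 = 8

8


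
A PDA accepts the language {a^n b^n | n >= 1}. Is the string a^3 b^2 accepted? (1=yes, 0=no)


Language requires equal numbers of a's and b's
PDA pushes for each 'a', pops for each 'b'
Number of a's = 3
Number of b's = 2
3 != 2 -> Reject

0


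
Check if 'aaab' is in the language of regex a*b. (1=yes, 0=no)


Pattern: a*b
String: 'aaab'
Pattern requires: zero or more 'a's followed by exactly one 'b'
Found 3 leading 'a's
Remaining: 'b'
Remaining is exactly 'b' -> match
Result: 1

1


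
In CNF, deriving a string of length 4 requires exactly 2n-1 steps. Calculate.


Chomsky Normal Form derivation:
String length n = 4
Each step either:
  - Splits a nonterminal into two (n-1 such steps)
  - Converts a nonterminal to terminal (n such steps)
Total = (n-1) + n = 2n - 1
= 2(4) - 1
= 8 - 1
= 7

7


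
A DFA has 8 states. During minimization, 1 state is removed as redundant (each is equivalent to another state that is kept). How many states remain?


Original DFA: 8 states
Redundant states removed: 1
Minimized states = original - removed
= 8 - 1
= 7

7


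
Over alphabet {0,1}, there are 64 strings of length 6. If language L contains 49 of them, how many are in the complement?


Alphabet: {0,1}
String length: 6
Total strings of length 6 = 2^6 = 64
Strings in L = 49
Complement = total - |L|
= 64 - 49
= 15

15


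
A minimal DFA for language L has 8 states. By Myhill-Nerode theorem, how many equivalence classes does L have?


Myhill-Nerode theorem:
Number of equivalence classes = number of states in minimal DFA
Minimal DFA states = 8
Therefore equivalence classes = 8

8


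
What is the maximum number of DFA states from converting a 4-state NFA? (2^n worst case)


NFA has 4 states
Subset construction: each DFA state = subset of NFA states
Maximum subsets = 2^4
2^4 = 16

16


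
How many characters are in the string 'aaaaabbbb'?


String: 'aaaaabbbb'
Counting characters:
  'a' appears 5 time(s)
  'b' appears 4 time(s)
Total length = 5 + 4 = 9

9


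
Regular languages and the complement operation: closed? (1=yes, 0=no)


Regular languages are closed under all standard operations:
- Union: Yes (product construction)
- Intersection: Yes (product construction)
- Complement: Yes (swap accept/reject)
- Concatenation: Yes (NFA construction)
Operation: complement -> Closed

1


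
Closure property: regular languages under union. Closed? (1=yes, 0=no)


Regular languages are closed under:
- Union (DFA product construction)
- Intersection (DFA product construction)
- Complement (swap accept/reject states)
- Concatenation (NFA construction)
- Kleene star (NFA construction)
union is in this list
Therefore: closed

1


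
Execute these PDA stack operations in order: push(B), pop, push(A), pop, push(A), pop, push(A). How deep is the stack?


Tracing stack operations:
  push(B) -> stack = [B], depth=1
  pop -> removed B, stack = [], depth=0
  push(A) -> stack = [A], depth=1
  pop -> removed A, stack = [], depth=0
  push(A) -> stack = [A], depth=1
  pop -> removed A, stack = [], depth=0
  push(A) -> stack = [A], depth=1
Final depth = 1

1


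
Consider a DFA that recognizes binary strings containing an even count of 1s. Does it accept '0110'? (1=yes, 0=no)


DFA has 2 states: q_even (start, accept=yes) and q_odd
Processing string '0110' character by character:
  Position 0: read '0', 1-count=0 -> q_even (no change)
  Position 1: read '1', 1-count=1 -> q_odd
  Position 2: read '1', 1-count=2 -> q_even
  Position 3: read '0', 1-count=2 -> q_even (no change)
Final state: q_even, total 1s = 2 (even); the DFA requires an even count -> accept

1


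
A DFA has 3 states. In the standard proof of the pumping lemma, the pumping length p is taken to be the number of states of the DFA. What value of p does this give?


Pumping lemma for regular languages (standard proof):
Take p = |Q|, the number of DFA states.
Any string of length >= |Q| passes through |Q|+1 states while reading its first |Q| symbols,
so by pigeonhole some state repeats, giving the loop that can be pumped.
Here |Q| = 3
Therefore the proof uses p = 3

3


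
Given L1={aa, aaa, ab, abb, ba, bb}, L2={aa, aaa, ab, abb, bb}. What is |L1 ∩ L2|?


L1 = {aa, aaa, ab, abb, ba, bb}
L2 = {aa, aaa, ab, abb, bb}
Checking each string in L1 against L2:
  'aa': in L2? Yes
  'aaa': in L2? Yes
  'ab': in L2? Yes
  'abb': in L2? Yes
  'ba': in L2? No
  'bb': in L2? Yes
Intersection = {aa, aaa, ab, abb, bb}
|L1 ∩ L2| = 5

5


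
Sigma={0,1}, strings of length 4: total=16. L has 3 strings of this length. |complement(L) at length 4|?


Alphabet: {0,1}
String length: 4
Total strings of length 4 = 2^4 = 16
Strings in L = 3
Complement = total - |L|
= 16 - 3
= 13

13


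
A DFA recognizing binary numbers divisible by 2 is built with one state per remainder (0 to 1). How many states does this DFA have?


Divisibility by 2 is tracked via the remainder mod 2: 0, 1, ..., 1
The construction assigns one state to each remainder
Number of remainders = 2

2


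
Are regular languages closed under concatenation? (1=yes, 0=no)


Regular languages are closed under:
- Union (DFA product construction)
- Intersection (DFA product construction)
- Complement (swap accept/reject states)
- Concatenation (NFA construction)
- Kleene star (NFA construction)
concatenation is in this list
Therefore: closed

1


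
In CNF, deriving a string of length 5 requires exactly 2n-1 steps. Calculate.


Chomsky Normal Form derivation:
String length n = 5
Each step either:
  - Splits a nonterminal into two (n-1 such steps)
  - Converts a nonterminal to terminal (n such steps)
Total = (n-1) + n = 2n - 1
= 2(5) - 1
= 10 - 1
= 9

9


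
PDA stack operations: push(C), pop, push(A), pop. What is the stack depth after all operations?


Tracing stack operations:
  push(C) -> stack = [C], depth=1
  pop -> removed C, stack = [], depth=0
  push(A) -> stack = [A], depth=1
  pop -> removed A, stack = [], depth=0
Final depth = 0

0


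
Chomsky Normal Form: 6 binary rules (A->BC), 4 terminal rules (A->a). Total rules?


CNF allows two rule forms:
  A -> BC (binary): 6 rules
  A -> a (terminal): 4 rules
Total = 6 + 4 = 10

10


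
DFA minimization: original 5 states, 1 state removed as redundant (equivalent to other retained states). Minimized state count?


Original DFA: 5 states
Redundant states removed: 1
Minimized states = original - removed
= 5 - 1
= 4

4


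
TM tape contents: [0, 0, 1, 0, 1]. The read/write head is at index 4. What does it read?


Tape: [0, 0, 1, 0, 1]
Positions: 0 1 2 3 4
Values:    0 0 1 0 1
Head at position 4
tape[4] = 1

1


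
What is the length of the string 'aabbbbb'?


String: 'aabbbbb'
Counting characters:
  'a' appears 2 time(s)
  'b' appears 5 time(s)
Total length = 2 + 5 = 7

7


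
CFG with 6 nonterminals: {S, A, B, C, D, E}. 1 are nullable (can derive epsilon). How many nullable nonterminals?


Nonterminals: {S, A, B, C, D, E}
A nonterminal is nullable if it can derive epsilon
Counting nullable nonterminals: 1
Total nullable = 1

1


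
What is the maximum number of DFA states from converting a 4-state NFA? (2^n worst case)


NFA has 4 states
Subset construction: each DFA state = subset of NFA states
Maximum subsets = 2^4
2^4 = 16

16


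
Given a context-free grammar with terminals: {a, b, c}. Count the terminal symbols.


Terminal symbols: a, b, c
Counting each: a (#1), b (#2), c (#3)
Total = 3

3


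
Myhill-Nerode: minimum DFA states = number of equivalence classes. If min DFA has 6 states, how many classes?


Myhill-Nerode theorem:
Number of equivalence classes = number of states in minimal DFA
Minimal DFA states = 6
Therefore equivalence classes = 6

6


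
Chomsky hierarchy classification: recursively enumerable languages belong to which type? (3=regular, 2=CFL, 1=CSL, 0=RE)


Chomsky hierarchy levels:
  Type 3: Regular (DFA/NFA/regex)
  Type 2: Context-free (PDA)
  Type 1: Context-sensitive
  Type 0: Recursively enumerable (TM)
'recursively enumerable' corresponds to Type 0

0


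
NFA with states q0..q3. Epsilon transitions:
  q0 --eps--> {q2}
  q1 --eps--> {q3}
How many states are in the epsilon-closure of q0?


Starting from q0
Initialize closure = {q0}
Follow epsilon from q0 -> add q2
Final closure: {q0, q2}
Size = 2

2


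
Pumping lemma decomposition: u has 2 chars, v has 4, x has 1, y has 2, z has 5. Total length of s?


|s| = |u| + |v| + |x| + |y| + |z|
= 2 + 4 + 1 + 2 + 5
= 6 + 1 + 7
= 7 + 7
= 14

14


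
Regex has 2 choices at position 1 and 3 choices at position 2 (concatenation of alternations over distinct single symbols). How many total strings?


First group: 2 alternatives
Second group: 3 alternatives
Concatenation: each choice from group 1 pairs with each from group 2
Total = 2 x 3 = 6

6


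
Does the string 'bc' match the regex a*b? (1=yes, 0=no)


Pattern: a*b
String: 'bc'
Pattern requires: zero or more 'a's followed by exactly one 'b'
Found 0 leading 'a's
Remaining: 'bc'
Remaining is not 'b' -> no match
Result: 0

0


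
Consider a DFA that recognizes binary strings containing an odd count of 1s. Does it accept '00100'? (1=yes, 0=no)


DFA has 2 states: q_even (start, accept=no) and q_odd
Processing string '00100' character by character:
  Position 0: read '0', 1-count=0 -> q_even (no change)
  Position 1: read '0', 1-count=0 -> q_even (no change)
  Position 2: read '1', 1-count=1 -> q_odd
  Position 3: read '0', 1-count=1 -> q_odd (no change)
  Position 4: read '0', 1-count=1 -> q_odd (no change)
Final state: q_odd, total 1s = 1 (odd); the DFA requires an odd count -> accept

1


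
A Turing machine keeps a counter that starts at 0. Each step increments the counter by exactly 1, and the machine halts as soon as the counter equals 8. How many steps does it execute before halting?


Counter starts at 0. Counting sequence:
  Step 1: counter = 1
  Step 2: counter = 2
  Step 3: counter = 3
  Step 4: counter = 4
  Step 5: counter = 5
  Step 6: counter = 6
  Step 7: counter = 7
  Step 8: counter = 8
Counter reached 8 -> halt
Total steps = 8

8


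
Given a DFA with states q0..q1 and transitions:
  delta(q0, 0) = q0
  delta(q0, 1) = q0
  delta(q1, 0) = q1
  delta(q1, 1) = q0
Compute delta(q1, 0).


Looking up transition function:
delta(q1, 0) in the table
Row: q1, Column: 0
Result: q1

q1


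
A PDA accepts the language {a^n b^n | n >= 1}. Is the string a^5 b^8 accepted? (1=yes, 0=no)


Language requires equal numbers of a's and b's
PDA pushes for each 'a', pops for each 'b'
Number of a's = 5
Number of b's = 8
5 != 8 -> Reject

0


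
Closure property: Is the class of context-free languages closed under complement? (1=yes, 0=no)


CFL closure properties:
  Closed under: union, concatenation, Kleene star
  NOT closed under: intersection, complement
Operation 'complement' is in not-closed list -> No (not closed)

0


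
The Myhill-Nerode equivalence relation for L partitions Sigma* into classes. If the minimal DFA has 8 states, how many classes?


Myhill-Nerode theorem:
Number of equivalence classes = number of states in minimal DFA
Minimal DFA states = 8
Therefore equivalence classes = 8

8


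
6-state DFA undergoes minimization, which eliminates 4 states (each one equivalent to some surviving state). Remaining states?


Original DFA: 6 states
Redundant states removed: 4
Minimized states = original - removed
= 6 - 4
= 2

2


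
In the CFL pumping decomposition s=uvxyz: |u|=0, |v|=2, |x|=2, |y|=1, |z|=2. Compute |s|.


|s| = |u| + |v| + |x| + |y| + |z|
= 0 + 2 + 2 + 1 + 2
= 2 + 2 + 3
= 4 + 3
= 7

7


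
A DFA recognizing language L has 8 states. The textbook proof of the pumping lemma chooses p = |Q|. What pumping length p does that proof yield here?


Pumping lemma for regular languages (standard proof):
Take p = |Q|, the number of DFA states.
Any string of length >= |Q| passes through |Q|+1 states while reading its first |Q| symbols,
so by pigeonhole some state repeats, giving the loop that can be pumped.
Here |Q| = 8
Therefore the proof uses p = 8

8


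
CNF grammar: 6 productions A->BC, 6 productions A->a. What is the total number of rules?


CNF allows two rule forms:
  A -> BC (binary): 6 rules
  A -> a (terminal): 6 rules
Total = 6 + 6 = 12

12


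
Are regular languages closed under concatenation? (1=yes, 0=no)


Regular languages are closed under:
- Union (DFA product construction)
- Intersection (DFA product construction)
- Complement (swap accept/reject states)
- Concatenation (NFA construction)
- Kleene star (NFA construction)
concatenation is in this list
Therefore: closed

1


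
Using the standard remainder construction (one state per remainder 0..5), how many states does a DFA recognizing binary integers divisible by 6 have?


Divisibility by 6 is tracked via the remainder mod 6: 0, 1, ..., 5
The construction assigns one state to each remainder
Number of remainders = 6

6


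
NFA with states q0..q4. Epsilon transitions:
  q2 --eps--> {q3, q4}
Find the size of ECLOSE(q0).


Starting from q0
Initialize closure = {q0}
q0 has no outgoing epsilon transitions -> nothing to add
Final closure: {q0}
Size = 1

1


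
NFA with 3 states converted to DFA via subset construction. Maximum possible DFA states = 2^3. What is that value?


NFA has 3 states
Subset construction: each DFA state = subset of NFA states
Maximum subsets = 2^3
2^3 = 8

8


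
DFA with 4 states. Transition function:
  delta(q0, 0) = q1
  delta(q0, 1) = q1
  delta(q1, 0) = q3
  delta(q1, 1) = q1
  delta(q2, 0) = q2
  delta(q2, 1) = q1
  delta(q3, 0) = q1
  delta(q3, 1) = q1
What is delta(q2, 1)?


Looking up transition function:
delta(q2, 1) in the table
Row: q2, Column: 1
Result: q1

q1


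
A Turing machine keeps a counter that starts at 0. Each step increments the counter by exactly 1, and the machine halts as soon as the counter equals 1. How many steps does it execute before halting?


Counter starts at 0. Counting sequence:
  Step 1: counter = 1
Counter reached 1 -> halt
Total steps = 1

1


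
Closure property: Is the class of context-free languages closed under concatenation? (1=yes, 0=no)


CFL closure properties:
  Closed under: union, concatenation, Kleene star
  NOT closed under: intersection, complement
Operation 'concatenation' is in closed list -> Yes (closed)

1


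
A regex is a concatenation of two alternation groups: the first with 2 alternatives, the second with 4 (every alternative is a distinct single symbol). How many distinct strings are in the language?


First group: 2 alternatives
Second group: 4 alternatives
Concatenation: each choice from group 1 pairs with each from group 2
Total = 2 x 4 = 8

8


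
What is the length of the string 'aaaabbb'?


String: 'aaaabbb'
Counting characters:
  'a' appears 4 time(s)
  'b' appears 3 time(s)
Total length = 4 + 3 = 7

7


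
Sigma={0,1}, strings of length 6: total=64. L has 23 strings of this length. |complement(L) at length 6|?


Alphabet: {0,1}
String length: 6
Total strings of length 6 = 2^6 = 64
Strings in L = 23
Complement = total - |L|
= 64 - 23
= 41

41


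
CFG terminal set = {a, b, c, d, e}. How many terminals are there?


Terminal symbols: a, b, c, d, e
Counting each: a (#1), b (#2), c (#3), d (#4), e (#5)
Total = 5

5


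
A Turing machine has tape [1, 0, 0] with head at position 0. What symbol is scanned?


Tape: [1, 0, 0]
Positions: 0 1 2
Values:    1 0 0
Head at position 0
tape[0] = 1

1


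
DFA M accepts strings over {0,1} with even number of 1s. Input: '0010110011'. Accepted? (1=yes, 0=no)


DFA has 2 states: q_even (start, accept=yes) and q_odd
Processing string '0010110011' character by character:
  Position 0: read '0', 1-count=0 -> q_even (no change)
  Position 1: read '0', 1-count=0 -> q_even (no change)
  Position 2: read '1', 1-count=1 -> q_odd
  Position 3: read '0', 1-count=1 -> q_odd (no change)
  Position 4: read '1', 1-count=2 -> q_even
  Position 5: read '1', 1-count=3 -> q_odd
  Position 6: read '0', 1-count=3 -> q_odd (no change)
  Position 7: read '0', 1-count=3 -> q_odd (no change)
  Position 8: read '1', 1-count=4 -> q_even
  Position 9: read '1', 1-count=5 -> q_odd
Final state: q_odd, total 1s = 5 (odd); the DFA requires an even count -> reject

0


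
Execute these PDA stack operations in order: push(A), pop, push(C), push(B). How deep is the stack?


Tracing stack operations:
  push(A) -> stack = [A], depth=1
  pop -> removed A, stack = [], depth=0
  push(C) -> stack = [C], depth=1
  push(B) -> stack = [C,B], depth=2
Final depth = 2

2


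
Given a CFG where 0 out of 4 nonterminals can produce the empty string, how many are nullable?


Nonterminals: {S, A, B, C}
A nonterminal is nullable if it can derive epsilon
Counting nullable nonterminals: 0
Total nullable = 0

0


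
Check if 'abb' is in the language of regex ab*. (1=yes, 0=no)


Pattern: ab*
String: 'abb'
Pattern requires: exactly one 'a' followed by zero or more 'b's
First char is 'a' -> OK
Rest 'bb': all b's? Yes
Result: 1

1


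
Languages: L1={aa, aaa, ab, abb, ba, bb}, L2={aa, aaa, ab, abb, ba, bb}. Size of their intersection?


L1 = {aa, aaa, ab, abb, ba, bb}
L2 = {aa, aaa, ab, abb, ba, bb}
Checking each string in L1 against L2:
  'aa': in L2? Yes
  'aaa': in L2? Yes
  'ab': in L2? Yes
  'abb': in L2? Yes
  'ba': in L2? Yes
  'bb': in L2? Yes
Intersection = {aa, aaa, ab, abb, ba, bb}
|L1 ∩ L2| = 6

6


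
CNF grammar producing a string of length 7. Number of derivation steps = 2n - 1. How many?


Chomsky Normal Form derivation:
String length n = 7
Each step either:
  - Splits a nonterminal into two (n-1 such steps)
  - Converts a nonterminal to terminal (n such steps)
Total = (n-1) + n = 2n - 1
= 2(7) - 1
= 14 - 1
= 13

13


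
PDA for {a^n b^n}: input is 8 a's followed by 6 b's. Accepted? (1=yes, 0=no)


Language requires equal numbers of a's and b's
PDA pushes for each 'a', pops for each 'b'
Number of a's = 8
Number of b's = 6
8 != 6 -> Reject

0


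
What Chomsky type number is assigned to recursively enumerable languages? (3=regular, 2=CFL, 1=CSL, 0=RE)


Chomsky hierarchy levels:
  Type 3: Regular (DFA/NFA/regex)
  Type 2: Context-free (PDA)
  Type 1: Context-sensitive
  Type 0: Recursively enumerable (TM)
'recursively enumerable' corresponds to Type 0

0


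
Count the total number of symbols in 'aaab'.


String: 'aaab'
Counting characters:
  'a' appears 3 time(s)
  'b' appears 1 time(s)
Total length = 3 + 1 = 4

4


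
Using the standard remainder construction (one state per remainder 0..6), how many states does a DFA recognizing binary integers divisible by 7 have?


Divisibility by 7 is tracked via the remainder mod 7: 0, 1, ..., 6
The construction assigns one state to each remainder
Number of remainders = 7

7


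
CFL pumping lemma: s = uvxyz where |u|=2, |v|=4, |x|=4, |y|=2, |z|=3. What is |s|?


|s| = |u| + |v| + |x| + |y| + |z|
= 2 + 4 + 4 + 2 + 3
= 6 + 4 + 5
= 10 + 5
= 15

15


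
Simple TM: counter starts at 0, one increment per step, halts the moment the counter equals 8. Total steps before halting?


Counter starts at 0. Counting sequence:
  Step 1: counter = 1
  Step 2: counter = 2
  Step 3: counter = 3
  Step 4: counter = 4
  Step 5: counter = 5
  Step 6: counter = 6
  Step 7: counter = 7
  Step 8: counter = 8
Counter reached 8 -> halt
Total steps = 8

8


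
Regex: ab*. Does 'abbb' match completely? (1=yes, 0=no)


Pattern: ab*
String: 'abbb'
Pattern requires: exactly one 'a' followed by zero or more 'b's
First char is 'a' -> OK
Rest 'bbb': all b's? Yes
Result: 1

1


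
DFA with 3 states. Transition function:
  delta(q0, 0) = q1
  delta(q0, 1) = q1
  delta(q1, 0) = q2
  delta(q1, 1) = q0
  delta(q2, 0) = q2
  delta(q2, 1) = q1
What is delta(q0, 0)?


Looking up transition function:
delta(q0, 0) in the table
Row: q0, Column: 0
Result: q1

q1


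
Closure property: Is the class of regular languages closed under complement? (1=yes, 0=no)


Regular languages are closed under all standard operations:
- Union: Yes (product construction)
- Intersection: Yes (product construction)
- Complement: Yes (swap accept/reject)
- Concatenation: Yes (NFA construction)
Operation: complement -> Closed

1


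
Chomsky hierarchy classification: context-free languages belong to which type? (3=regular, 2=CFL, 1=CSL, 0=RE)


Chomsky hierarchy levels:
  Type 3: Regular (DFA/NFA/regex)
  Type 2: Context-free (PDA)
  Type 1: Context-sensitive
  Type 0: Recursively enumerable (TM)
'context-free' corresponds to Type 2

2


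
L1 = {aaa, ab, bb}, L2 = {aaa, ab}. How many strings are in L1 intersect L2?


L1 = {aaa, ab, bb}
L2 = {aaa, ab}
Checking each string in L1 against L2:
  'aaa': in L2? Yes
  'ab': in L2? Yes
  'bb': in L2? No
Intersection = {aaa, ab}
|L1 ∩ L2| = 2

2


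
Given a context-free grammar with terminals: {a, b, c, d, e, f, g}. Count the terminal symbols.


Terminal symbols: a, b, c, d, e, f, g
Counting each: a (#1), b (#2), c (#3), d (#4), e (#5), f (#6), g (#7)
Total = 7

7


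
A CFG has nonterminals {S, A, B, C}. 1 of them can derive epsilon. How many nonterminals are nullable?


Nonterminals: {S, A, B, C}
A nonterminal is nullable if it can derive epsilon
Counting nullable nonterminals: 1
Total nullable = 1

1


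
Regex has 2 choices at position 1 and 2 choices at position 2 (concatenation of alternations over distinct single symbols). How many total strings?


First group: 2 alternatives
Second group: 2 alternatives
Concatenation: each choice from group 1 pairs with each from group 2
Total = 2 x 2 = 4

4


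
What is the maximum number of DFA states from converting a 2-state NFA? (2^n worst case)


NFA has 2 states
Subset construction: each DFA state = subset of NFA states
Maximum subsets = 2^2
2^2 = 4

4


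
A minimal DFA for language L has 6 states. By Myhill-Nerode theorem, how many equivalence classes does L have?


Myhill-Nerode theorem:
Number of equivalence classes = number of states in minimal DFA
Minimal DFA states = 6
Therefore equivalence classes = 6

6


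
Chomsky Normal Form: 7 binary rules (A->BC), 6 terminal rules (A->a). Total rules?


CNF allows two rule forms:
  A -> BC (binary): 7 rules
  A -> a (terminal): 6 rules
Total = 7 + 6 = 13

13


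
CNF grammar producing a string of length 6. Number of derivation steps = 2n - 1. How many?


Chomsky Normal Form derivation:
String length n = 6
Each step either:
  - Splits a nonterminal into two (n-1 such steps)
  - Converts a nonterminal to terminal (n such steps)
Total = (n-1) + n = 2n - 1
= 2(6) - 1
= 12 - 1
= 11

11


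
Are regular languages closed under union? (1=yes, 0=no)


Regular languages are closed under:
- Union (DFA product construction)
- Intersection (DFA product construction)
- Complement (swap accept/reject states)
- Concatenation (NFA construction)
- Kleene star (NFA construction)
union is in this list
Therefore: closed

1


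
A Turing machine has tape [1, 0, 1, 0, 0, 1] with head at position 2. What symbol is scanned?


Tape: [1, 0, 1, 0, 0, 1]
Positions: 0 1 2 3 4 5
Values:    1 0 1 0 0 1
Head at position 2
tape[2] = 1

1


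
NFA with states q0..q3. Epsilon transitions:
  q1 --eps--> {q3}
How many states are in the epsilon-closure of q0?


Starting from q0
Initialize closure = {q0}
q0 has no outgoing epsilon transitions -> nothing to add
Final closure: {q0}
Size = 1

1


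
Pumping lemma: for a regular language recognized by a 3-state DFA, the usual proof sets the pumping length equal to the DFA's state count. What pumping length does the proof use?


Pumping lemma for regular languages (standard proof):
Take p = |Q|, the number of DFA states.
Any string of length >= |Q| passes through |Q|+1 states while reading its first |Q| symbols,
so by pigeonhole some state repeats, giving the loop that can be pumped.
Here |Q| = 3
Therefore the proof uses p = 3

3


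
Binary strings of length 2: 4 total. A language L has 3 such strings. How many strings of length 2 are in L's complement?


Alphabet: {0,1}
String length: 2
Total strings of length 2 = 2^2 = 4
Strings in L = 3
Complement = total - |L|
= 4 - 3
= 1

1


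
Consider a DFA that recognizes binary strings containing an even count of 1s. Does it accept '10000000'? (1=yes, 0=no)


DFA has 2 states: q_even (start, accept=yes) and q_odd
Processing string '10000000' character by character:
  Position 0: read '1', 1-count=1 -> q_odd
  Position 1: read '0', 1-count=1 -> q_odd (no change)
  Position 2: read '0', 1-count=1 -> q_odd (no change)
  Position 3: read '0', 1-count=1 -> q_odd (no change)
  Position 4: read '0', 1-count=1 -> q_odd (no change)
  Position 5: read '0', 1-count=1 -> q_odd (no change)
  Position 6: read '0', 1-count=1 -> q_odd (no change)
  Position 7: read '0', 1-count=1 -> q_odd (no change)
Final state: q_odd, total 1s = 1 (odd); the DFA requires an even count -> reject

0


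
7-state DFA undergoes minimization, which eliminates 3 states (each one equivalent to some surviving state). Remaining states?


Original DFA: 7 states
Redundant states removed: 3
Minimized states = original - removed
= 7 - 3
= 4

4


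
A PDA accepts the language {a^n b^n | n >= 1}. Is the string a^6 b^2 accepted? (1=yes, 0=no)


Language requires equal numbers of a's and b's
PDA pushes for each 'a', pops for each 'b'
Number of a's = 6
Number of b's = 2
6 != 2 -> Reject

0


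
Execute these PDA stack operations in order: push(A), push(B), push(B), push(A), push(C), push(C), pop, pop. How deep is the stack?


Tracing stack operations:
  push(A) -> stack = [A], depth=1
  push(B) -> stack = [A,B], depth=2
  push(B) -> stack = [A,B,B], depth=3
  push(A) -> stack = [A,B,B,A], depth=4
  push(C) -> stack = [A,B,B,A,C], depth=5
  push(C) -> stack = [A,B,B,A,C,C], depth=6
  pop -> removed C, stack = [A,B,B,A,C], depth=5
  pop -> removed C, stack = [A,B,B,A], depth=4
Final depth = 4

4


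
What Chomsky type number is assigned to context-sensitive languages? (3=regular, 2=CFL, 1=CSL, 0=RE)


Chomsky hierarchy levels:
  Type 3: Regular (DFA/NFA/regex)
  Type 2: Context-free (PDA)
  Type 1: Context-sensitive
  Type 0: Recursively enumerable (TM)
'context-sensitive' corresponds to Type 1

1


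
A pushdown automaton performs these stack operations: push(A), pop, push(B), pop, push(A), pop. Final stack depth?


Tracing stack operations:
  push(A) -> stack = [A], depth=1
  pop -> removed A, stack = [], depth=0
  push(B) -> stack = [B], depth=1
  pop -> removed B, stack = [], depth=0
  push(A) -> stack = [A], depth=1
  pop -> removed A, stack = [], depth=0
Final depth = 0

0


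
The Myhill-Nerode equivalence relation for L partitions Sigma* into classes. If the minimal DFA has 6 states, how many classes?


Myhill-Nerode theorem:
Number of equivalence classes = number of states in minimal DFA
Minimal DFA states = 6
Therefore equivalence classes = 6

6


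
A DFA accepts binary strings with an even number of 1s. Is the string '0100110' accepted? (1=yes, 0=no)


DFA has 2 states: q_even (start, accept=yes) and q_odd
Processing string '0100110' character by character:
  Position 0: read '0', 1-count=0 -> q_even (no change)
  Position 1: read '1', 1-count=1 -> q_odd
  Position 2: read '0', 1-count=1 -> q_odd (no change)
  Position 3: read '0', 1-count=1 -> q_odd (no change)
  Position 4: read '1', 1-count=2 -> q_even
  Position 5: read '1', 1-count=3 -> q_odd
  Position 6: read '0', 1-count=3 -> q_odd (no change)
Final state: q_odd, total 1s = 3 (odd); the DFA requires an even count -> reject

0


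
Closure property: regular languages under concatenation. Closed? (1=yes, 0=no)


Regular languages are closed under:
- Union (DFA product construction)
- Intersection (DFA product construction)
- Complement (swap accept/reject states)
- Concatenation (NFA construction)
- Kleene star (NFA construction)
concatenation is in this list
Therefore: closed

1


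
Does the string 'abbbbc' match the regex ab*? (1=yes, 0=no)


Pattern: ab*
String: 'abbbbc'
Pattern requires: exactly one 'a' followed by zero or more 'b's
First char is 'a' -> OK
Rest 'bbbbc': all b's? No
Result: 0

0


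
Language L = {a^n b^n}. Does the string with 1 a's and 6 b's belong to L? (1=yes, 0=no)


Language requires equal numbers of a's and b's
PDA pushes for each 'a', pops for each 'b'
Number of a's = 1
Number of b's = 6
1 != 6 -> Reject

0


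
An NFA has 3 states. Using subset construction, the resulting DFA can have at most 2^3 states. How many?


NFA has 3 states
Subset construction: each DFA state = subset of NFA states
Maximum subsets = 2^3
2^3 = 8

8


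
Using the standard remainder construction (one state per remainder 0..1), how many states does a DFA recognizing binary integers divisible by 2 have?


Divisibility by 2 is tracked via the remainder mod 2: 0, 1, ..., 1
The construction assigns one state to each remainder
Number of remainders = 2

2


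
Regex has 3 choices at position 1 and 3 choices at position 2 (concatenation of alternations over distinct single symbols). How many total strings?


First group: 3 alternatives
Second group: 3 alternatives
Concatenation: each choice from group 1 pairs with each from group 2
Total = 3 x 3 = 9

9


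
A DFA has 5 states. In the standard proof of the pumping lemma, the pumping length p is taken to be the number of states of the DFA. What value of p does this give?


Pumping lemma for regular languages (standard proof):
Take p = |Q|, the number of DFA states.
Any string of length >= |Q| passes through |Q|+1 states while reading its first |Q| symbols,
so by pigeonhole some state repeats, giving the loop that can be pumped.
Here |Q| = 5
Therefore the proof uses p = 5

5


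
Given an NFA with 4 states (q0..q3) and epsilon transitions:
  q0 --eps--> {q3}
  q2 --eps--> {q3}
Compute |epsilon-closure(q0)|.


Starting from q0
Initialize closure = {q0}
Follow epsilon from q0 -> add q3
Final closure: {q0, q3}
Size = 2

2


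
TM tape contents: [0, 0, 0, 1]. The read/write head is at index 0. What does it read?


Tape: [0, 0, 0, 1]
Positions: 0 1 2 3
Values:    0 0 0 1
Head at position 0
tape[0] = 0

0


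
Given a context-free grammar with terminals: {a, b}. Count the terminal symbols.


Terminal symbols: a, b
Counting each: a (#1), b (#2)
Total = 2

2


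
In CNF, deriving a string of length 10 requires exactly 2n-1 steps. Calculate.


Chomsky Normal Form derivation:
String length n = 10
Each step either:
  - Splits a nonterminal into two (n-1 such steps)
  - Converts a nonterminal to terminal (n such steps)
Total = (n-1) + n = 2n - 1
= 2(10) - 1
= 20 - 1
= 19

19


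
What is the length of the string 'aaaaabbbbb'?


String: 'aaaaabbbbb'
Counting characters:
  'a' appears 5 time(s)
  'b' appears 5 time(s)
Total length = 5 + 5 = 10

10


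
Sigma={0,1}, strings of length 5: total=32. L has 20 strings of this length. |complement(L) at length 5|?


Alphabet: {0,1}
String length: 5
Total strings of length 5 = 2^5 = 32
Strings in L = 20
Complement = total - |L|
= 32 - 20
= 12

12


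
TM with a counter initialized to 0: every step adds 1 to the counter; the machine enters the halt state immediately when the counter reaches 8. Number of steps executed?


Counter starts at 0. Counting sequence:
  Step 1: counter = 1
  Step 2: counter = 2
  Step 3: counter = 3
  Step 4: counter = 4
  Step 5: counter = 5
  Step 6: counter = 6
  Step 7: counter = 7
  Step 8: counter = 8
Counter reached 8 -> halt
Total steps = 8

8
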